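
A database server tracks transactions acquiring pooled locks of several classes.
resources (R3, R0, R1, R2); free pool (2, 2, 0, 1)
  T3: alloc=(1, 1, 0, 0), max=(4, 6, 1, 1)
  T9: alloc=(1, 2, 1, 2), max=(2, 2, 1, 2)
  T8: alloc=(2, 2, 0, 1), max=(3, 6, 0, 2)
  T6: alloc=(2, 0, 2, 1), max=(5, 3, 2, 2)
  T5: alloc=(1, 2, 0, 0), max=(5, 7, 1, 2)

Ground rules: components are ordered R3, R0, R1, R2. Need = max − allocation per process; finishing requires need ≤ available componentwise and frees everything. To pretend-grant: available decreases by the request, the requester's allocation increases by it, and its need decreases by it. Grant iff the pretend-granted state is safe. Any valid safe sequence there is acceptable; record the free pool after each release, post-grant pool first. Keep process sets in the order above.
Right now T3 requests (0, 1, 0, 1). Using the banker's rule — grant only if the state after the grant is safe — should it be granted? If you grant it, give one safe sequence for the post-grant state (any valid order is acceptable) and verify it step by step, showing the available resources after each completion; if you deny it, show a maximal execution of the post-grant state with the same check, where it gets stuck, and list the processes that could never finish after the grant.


DENY: after the grant no complete ordering would exist.
Key observation: the wall is R0: completing T9, T6 brings the pool only to (5, 3, 3, 3), and all the rest need more.
Pretend the grant happened; the run T9, T6 goes as far as possible. Verifying each step:
  pool = (2, 1, 0, 0)
  T9 needs (1, 0, 0, 0) <= (2, 1, 0, 0) -> finishes; pool += (1, 2, 1, 2) = (3, 3, 1, 2)
  T6 needs (3, 3, 0, 1) <= (3, 3, 1, 2) -> finishes; pool += (2, 0, 2, 1) = (5, 3, 3, 3)
  T3 still needs (3, 4, 1, 0) but only (5, 3, 3, 3) is free — short on R0
  T8 still needs (1, 4, 0, 1) but only (5, 3, 3, 3) is free — short on R0
  T5 still needs (4, 5, 1, 2) but only (5, 3, 3, 3) is free — short on R0
Had the request been granted, T3, T8 and T5 could never finish.


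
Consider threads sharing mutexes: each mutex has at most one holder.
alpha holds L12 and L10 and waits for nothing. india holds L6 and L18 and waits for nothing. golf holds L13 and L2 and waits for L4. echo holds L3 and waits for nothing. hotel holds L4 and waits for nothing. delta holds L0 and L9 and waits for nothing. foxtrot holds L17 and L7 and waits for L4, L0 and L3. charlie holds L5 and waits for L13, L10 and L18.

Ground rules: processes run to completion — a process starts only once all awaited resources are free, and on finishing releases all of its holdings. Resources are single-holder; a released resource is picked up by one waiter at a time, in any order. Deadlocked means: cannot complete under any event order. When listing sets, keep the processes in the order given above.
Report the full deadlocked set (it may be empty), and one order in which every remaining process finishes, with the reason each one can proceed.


No process is deadlocked.
Key observation: all waits point, directly or indirectly, at processes that can finish, so nothing is permanently blocked.
A valid finishing order for the others: alpha, echo, delta, hotel, golf, foxtrot, india, charlie.
Check, step by step:
  alpha waits on nothing -> runs at once and releases L12 and L10
  echo waits on nothing -> runs at once and releases L3
  delta waits on nothing -> runs at once and releases L0 and L9
  hotel waits on nothing -> runs at once and releases L4
  golf: everything it awaited (L4) is free; runs, freeing L13 and L2
  foxtrot: everything it awaited (L4, L0 and L3) is free; runs, freeing L17 and L7
  india waits on nothing -> runs at once and releases L6 and L18
  charlie: everything it awaited (L13, L10 and L18) is free; runs, freeing L5


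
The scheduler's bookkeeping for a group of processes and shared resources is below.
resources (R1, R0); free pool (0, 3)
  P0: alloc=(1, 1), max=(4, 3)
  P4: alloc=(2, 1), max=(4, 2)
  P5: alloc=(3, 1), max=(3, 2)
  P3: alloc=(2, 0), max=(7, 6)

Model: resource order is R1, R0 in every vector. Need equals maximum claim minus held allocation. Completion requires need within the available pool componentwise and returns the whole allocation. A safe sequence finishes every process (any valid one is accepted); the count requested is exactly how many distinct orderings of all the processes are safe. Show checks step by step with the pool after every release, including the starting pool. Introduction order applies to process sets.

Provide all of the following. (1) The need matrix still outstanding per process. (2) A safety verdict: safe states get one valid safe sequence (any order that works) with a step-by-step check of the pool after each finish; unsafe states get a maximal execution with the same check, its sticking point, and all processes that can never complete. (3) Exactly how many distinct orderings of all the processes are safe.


(1) Need matrix, components ordered R1, R0:
  P0: (3, 2)
  P4: (2, 1)
  P5: (0, 1)
  P3: (5, 6)
(2) The state is SAFE; one workable sequence: P5, P0, P4, P3.
Key observation: the order's first zero-slack moment is P0 ((3, 2) needed, (3, 4) free — a requested resource with nothing to spare).
Walking it through:
  pool = (0, 3)
  run P5 (needs (0, 1), free (0, 3)); after release of (3, 1) the pool is (3, 4)
  run P0 (needs (3, 2), free (3, 4)); after release of (1, 1) the pool is (4, 5)
  run P4 (needs (2, 1), free (4, 5)); after release of (2, 1) the pool is (6, 6)
  run P3 (needs (5, 6), free (6, 6)); after release of (2, 0) the pool is (8, 6)
(3) Exactly 2 of the possible complete orderings are safe sequences.


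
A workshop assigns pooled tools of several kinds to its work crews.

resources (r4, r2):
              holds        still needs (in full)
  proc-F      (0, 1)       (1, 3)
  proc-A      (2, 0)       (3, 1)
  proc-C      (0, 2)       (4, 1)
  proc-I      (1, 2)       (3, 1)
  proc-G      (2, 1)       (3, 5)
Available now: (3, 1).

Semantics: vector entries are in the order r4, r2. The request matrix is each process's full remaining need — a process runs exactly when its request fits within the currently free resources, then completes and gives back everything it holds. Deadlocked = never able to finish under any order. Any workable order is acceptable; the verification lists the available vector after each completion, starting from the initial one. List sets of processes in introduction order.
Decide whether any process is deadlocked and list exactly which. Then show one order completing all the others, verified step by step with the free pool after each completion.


No process is deadlocked.
Key observation: proc-I leads a chain of completions in which each release enables another process.
A valid finishing order for the others: proc-I, proc-F, proc-C, proc-G, proc-A. Verifying each step:
  pool = (3, 1)
  run proc-I (needs (3, 1), free (3, 1)); after release of (1, 2) the pool is (4, 3)
  run proc-F (needs (1, 3), free (4, 3)); after release of (0, 1) the pool is (4, 4)
  run proc-C (needs (4, 1), free (4, 4)); after release of (0, 2) the pool is (4, 6)
  run proc-G (needs (3, 5), free (4, 6)); after release of (2, 1) the pool is (6, 7)
  run proc-A (needs (3, 1), free (6, 7)); after release of (2, 0) the pool is (8, 7)


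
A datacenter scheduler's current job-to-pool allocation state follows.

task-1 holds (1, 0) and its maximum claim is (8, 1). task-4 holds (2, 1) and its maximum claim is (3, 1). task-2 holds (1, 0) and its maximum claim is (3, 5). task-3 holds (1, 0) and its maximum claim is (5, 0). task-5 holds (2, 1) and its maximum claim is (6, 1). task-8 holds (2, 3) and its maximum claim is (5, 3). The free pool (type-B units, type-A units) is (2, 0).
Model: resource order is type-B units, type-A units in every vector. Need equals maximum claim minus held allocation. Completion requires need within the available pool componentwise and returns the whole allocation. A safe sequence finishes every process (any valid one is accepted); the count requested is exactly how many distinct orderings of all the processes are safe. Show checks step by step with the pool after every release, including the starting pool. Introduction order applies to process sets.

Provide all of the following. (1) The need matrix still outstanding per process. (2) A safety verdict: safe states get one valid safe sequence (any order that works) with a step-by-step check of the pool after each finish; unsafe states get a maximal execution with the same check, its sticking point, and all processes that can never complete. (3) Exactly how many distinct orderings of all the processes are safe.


(1) Need matrix, components ordered type-B units, type-A units:
  task-1: (7, 1)
  task-4: (1, 0)
  task-2: (2, 5)
  task-3: (4, 0)
  task-5: (4, 0)
  task-8: (3, 0)
(2) SAFE — a valid safe sequence is task-4, task-3, task-8, task-5, task-1, task-2.
Key observation: task-3 is the earliest step where a requested resource binds exactly: need (4, 0), pool (4, 1) at its turn.
Step-by-step check:
  pool = (2, 0)
  task-4: need (1, 0) fits (2, 0); releases (2, 1), pool now (4, 1)
  task-3: need (4, 0) fits (4, 1); releases (1, 0), pool now (5, 1)
  task-8: need (3, 0) fits (5, 1); releases (2, 3), pool now (7, 4)
  task-5: need (4, 0) fits (7, 4); releases (2, 1), pool now (9, 5)
  task-1: need (7, 1) fits (9, 5); releases (1, 0), pool now (10, 5)
  task-2: need (2, 5) fits (10, 5); releases (1, 0), pool now (11, 5)
(3) The exact count: 24 of the possible complete orderings are safe sequences.


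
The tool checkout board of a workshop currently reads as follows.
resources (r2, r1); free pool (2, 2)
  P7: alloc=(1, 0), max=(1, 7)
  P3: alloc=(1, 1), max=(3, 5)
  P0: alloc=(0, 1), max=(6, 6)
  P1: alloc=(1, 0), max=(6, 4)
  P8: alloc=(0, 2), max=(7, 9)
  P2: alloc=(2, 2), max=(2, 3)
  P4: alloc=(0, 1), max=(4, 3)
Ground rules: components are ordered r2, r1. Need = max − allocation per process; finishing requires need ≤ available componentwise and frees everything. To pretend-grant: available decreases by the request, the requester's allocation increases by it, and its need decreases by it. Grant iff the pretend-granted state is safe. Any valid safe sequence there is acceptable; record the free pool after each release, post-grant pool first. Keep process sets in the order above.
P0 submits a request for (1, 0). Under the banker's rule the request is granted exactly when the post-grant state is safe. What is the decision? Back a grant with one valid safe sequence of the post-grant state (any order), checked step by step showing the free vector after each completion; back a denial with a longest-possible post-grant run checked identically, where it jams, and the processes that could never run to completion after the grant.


DENY: after the grant no complete ordering would exist.
Key observation: after P2, P3, P4 the pool peaks at (4, 6), and each blocked process is short somewhere: P7 on r1; P0 on r2; P1 on r2; P8 on r2, r1.
On the post-grant state, P2, P3, P4 is a maximal run — nothing extends it. Verifying each step:
  pool = (1, 2)
  P2: need (0, 1) fits (1, 2); releases (2, 2), pool now (3, 4)
  P3: need (2, 4) fits (3, 4); releases (1, 1), pool now (4, 5)
  P4: need (4, 2) fits (4, 5); releases (0, 1), pool now (4, 6)
  blocked: P7 wants (0, 7), pool (4, 6) — not enough r1
  blocked: P0 wants (5, 5), pool (4, 6) — not enough r2
  blocked: P1 wants (5, 4), pool (4, 6) — not enough r2
  blocked: P8 wants (7, 7), pool (4, 6) — not enough r2 and r1
Post-grant, the permanently blocked set is P7, P0, P1 and P8.


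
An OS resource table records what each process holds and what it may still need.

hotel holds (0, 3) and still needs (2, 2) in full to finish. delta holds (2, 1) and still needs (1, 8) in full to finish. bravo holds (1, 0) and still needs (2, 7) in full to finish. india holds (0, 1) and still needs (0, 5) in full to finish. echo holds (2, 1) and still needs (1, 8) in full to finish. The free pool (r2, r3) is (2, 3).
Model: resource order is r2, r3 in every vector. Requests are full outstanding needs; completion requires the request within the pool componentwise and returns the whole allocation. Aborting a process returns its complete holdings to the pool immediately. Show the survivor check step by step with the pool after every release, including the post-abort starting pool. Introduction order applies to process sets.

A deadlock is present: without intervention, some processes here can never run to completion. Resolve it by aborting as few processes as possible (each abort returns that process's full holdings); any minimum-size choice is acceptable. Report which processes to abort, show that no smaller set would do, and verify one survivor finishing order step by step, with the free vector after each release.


The answer: abort delta.
Key observation: the returned (2, 1) from delta is what brings echo — unrunnable before, under any order — into play at step 4.
Minimality: the empty abort set fails — the state is deadlocked as it stands.
Survivors finish in the order: hotel, bravo, india, echo. Walking it through (pool after the aborts first):
  pool = (4, 4)
  hotel: need (2, 2) fits (4, 4); releases (0, 3), pool now (4, 7)
  bravo: need (2, 7) fits (4, 7); releases (1, 0), pool now (5, 7)
  india: need (0, 5) fits (5, 7); releases (0, 1), pool now (5, 8)
  echo: need (1, 8) fits (5, 8); releases (2, 1), pool now (7, 9)


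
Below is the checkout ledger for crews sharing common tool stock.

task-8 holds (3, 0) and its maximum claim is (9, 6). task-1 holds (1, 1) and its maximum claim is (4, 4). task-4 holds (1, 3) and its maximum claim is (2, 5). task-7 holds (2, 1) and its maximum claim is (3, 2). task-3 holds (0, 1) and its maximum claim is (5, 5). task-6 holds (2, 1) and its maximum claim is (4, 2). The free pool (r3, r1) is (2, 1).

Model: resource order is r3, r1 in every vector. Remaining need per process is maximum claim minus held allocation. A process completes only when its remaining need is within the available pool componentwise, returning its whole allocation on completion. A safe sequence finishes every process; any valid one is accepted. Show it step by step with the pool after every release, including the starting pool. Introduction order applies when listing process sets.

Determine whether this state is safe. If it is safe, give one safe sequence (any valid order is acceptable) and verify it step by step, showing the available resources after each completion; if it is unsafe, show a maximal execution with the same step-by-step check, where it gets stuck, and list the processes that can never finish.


SAFE — a valid safe sequence is task-7, task-6, task-1, task-4, task-3, task-8.
Key observation: the order's first zero-slack moment is task-7 ((1, 1) needed, (2, 1) free — a requested resource with nothing to spare).
Check, step by step:
  pool = (2, 1)
  run task-7 (needs (1, 1), free (2, 1)); after release of (2, 1) the pool is (4, 2)
  run task-6 (needs (2, 1), free (4, 2)); after release of (2, 1) the pool is (6, 3)
  run task-1 (needs (3, 3), free (6, 3)); after release of (1, 1) the pool is (7, 4)
  run task-4 (needs (1, 2), free (7, 4)); after release of (1, 3) the pool is (8, 7)
  run task-3 (needs (5, 4), free (8, 7)); after release of (0, 1) the pool is (8, 8)
  run task-8 (needs (6, 6), free (8, 8)); after release of (3, 0) the pool is (11, 8)


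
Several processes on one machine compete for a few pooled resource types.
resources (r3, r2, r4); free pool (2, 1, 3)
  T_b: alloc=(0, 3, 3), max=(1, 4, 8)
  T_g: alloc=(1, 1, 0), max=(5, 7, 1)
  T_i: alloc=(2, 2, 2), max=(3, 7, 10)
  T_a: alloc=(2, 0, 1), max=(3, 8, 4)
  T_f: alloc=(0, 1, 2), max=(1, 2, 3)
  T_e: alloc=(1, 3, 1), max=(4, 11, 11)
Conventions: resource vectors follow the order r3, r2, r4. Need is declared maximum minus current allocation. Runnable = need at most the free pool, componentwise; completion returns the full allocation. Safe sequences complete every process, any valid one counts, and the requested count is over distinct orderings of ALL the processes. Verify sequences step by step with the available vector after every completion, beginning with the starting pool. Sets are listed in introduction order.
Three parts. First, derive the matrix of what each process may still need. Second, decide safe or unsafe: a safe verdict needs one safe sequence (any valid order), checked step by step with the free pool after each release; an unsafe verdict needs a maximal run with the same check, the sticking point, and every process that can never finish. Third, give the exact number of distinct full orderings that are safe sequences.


(1) Outstanding need per process (order r3, r2, r4):
  T_b: (1, 1, 5)
  T_g: (4, 6, 1)
  T_i: (1, 5, 8)
  T_a: (1, 8, 3)
  T_f: (1, 1, 1)
  T_e: (3, 8, 10)
(2) SAFE — a valid safe sequence is T_f, T_b, T_i, T_g, T_e, T_a.
Key observation: the order's first zero-slack moment is T_f ((1, 1, 1) needed, (2, 1, 3) free — a requested resource with nothing to spare).
Check, step by step:
  pool = (2, 1, 3)
  run T_f (needs (1, 1, 1), free (2, 1, 3)); after release of (0, 1, 2) the pool is (2, 2, 5)
  run T_b (needs (1, 1, 5), free (2, 2, 5)); after release of (0, 3, 3) the pool is (2, 5, 8)
  run T_i (needs (1, 5, 8), free (2, 5, 8)); after release of (2, 2, 2) the pool is (4, 7, 10)
  run T_g (needs (4, 6, 1), free (4, 7, 10)); after release of (1, 1, 0) the pool is (5, 8, 10)
  run T_e (needs (3, 8, 10), free (5, 8, 10)); after release of (1, 3, 1) the pool is (6, 11, 11)
  run T_a (needs (1, 8, 3), free (6, 11, 11)); after release of (2, 0, 1) the pool is (8, 11, 12)
(3) The exact count: 2 of the possible complete orderings are safe sequences.


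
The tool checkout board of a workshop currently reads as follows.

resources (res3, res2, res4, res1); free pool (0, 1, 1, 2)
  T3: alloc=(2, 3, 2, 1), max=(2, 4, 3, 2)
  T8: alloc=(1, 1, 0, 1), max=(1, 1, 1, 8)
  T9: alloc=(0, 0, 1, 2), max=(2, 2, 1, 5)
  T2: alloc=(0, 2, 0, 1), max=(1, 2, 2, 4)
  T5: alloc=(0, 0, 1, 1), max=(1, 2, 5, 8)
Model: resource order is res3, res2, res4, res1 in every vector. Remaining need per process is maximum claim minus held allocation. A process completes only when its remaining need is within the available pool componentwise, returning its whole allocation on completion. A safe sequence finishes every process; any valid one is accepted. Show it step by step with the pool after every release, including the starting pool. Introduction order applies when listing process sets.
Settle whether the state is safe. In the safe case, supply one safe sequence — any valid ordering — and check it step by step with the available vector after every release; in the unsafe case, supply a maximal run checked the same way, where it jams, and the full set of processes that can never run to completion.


UNSAFE.
Key observation: once T3, T2, T9 finish, the pool peaks at (2, 6, 4, 6) — and every remaining process still needs more res1 than that.
Going as far as possible: T3, T2, T9; after that, nothing fits. Walking it through:
  pool = (0, 1, 1, 2)
  T3: need (0, 1, 1, 1) fits (0, 1, 1, 2); releases (2, 3, 2, 1), pool now (2, 4, 3, 3)
  T2: need (1, 0, 2, 3) fits (2, 4, 3, 3); releases (0, 2, 0, 1), pool now (2, 6, 3, 4)
  T9: need (2, 2, 0, 3) fits (2, 6, 3, 4); releases (0, 0, 1, 2), pool now (2, 6, 4, 6)
  T8 cannot run: need (0, 0, 1, 7) vs free (2, 6, 4, 6) (insufficient res1)
  T5 cannot run: need (1, 2, 4, 7) vs free (2, 6, 4, 6) (insufficient res1)
Processes that can never finish: T8 and T5.


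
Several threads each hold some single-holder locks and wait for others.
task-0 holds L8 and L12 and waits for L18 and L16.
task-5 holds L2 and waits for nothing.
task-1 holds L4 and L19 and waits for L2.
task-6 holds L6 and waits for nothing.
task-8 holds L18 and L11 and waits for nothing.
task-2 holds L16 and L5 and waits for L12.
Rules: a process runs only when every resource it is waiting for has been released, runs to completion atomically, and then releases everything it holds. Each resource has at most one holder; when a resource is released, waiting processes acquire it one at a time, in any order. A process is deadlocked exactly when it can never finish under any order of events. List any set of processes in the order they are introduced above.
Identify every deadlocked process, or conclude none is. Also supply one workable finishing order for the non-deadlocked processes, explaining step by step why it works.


Deadlocked: task-0 and task-2.
Key observation: along task-0 -> task-2 -> task-0, each member waits on what the next one holds — a deadlock; no other process is dragged down with it.
A valid finishing order for the others: task-8, task-5, task-1, task-6.
Step-by-step check:
  task-8 waits on nothing -> runs at once and releases L18 and L11
  task-5 waits on nothing -> runs at once and releases L2
  task-1 waits on L2 — all released -> runs and releases L4 and L19
  task-6 waits on nothing -> runs at once and releases L6


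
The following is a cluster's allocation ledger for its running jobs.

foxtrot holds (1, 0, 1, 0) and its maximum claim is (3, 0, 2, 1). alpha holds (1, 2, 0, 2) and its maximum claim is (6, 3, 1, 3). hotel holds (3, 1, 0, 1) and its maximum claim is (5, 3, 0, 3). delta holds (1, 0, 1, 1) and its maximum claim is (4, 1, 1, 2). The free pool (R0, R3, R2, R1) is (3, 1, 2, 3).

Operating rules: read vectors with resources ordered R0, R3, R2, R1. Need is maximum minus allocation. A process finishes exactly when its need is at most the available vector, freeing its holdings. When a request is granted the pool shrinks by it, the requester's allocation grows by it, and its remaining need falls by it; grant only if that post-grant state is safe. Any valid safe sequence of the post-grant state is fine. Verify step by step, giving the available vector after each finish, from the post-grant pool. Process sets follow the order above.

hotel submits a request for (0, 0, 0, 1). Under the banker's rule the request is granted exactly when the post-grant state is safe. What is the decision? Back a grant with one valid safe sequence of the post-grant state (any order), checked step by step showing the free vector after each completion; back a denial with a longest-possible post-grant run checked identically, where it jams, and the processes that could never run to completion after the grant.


GRANT: granting preserves safety; a valid post-grant sequence is delta, foxtrot, alpha, hotel.
Key observation: (3, 1, 2, 2) free after granting still covers delta first, and each release covers the next.
Step-by-step check of the post-grant state:
  pool = (3, 1, 2, 2)
  run delta (needs (3, 1, 0, 1), free (3, 1, 2, 2)); after release of (1, 0, 1, 1) the pool is (4, 1, 3, 3)
  run foxtrot (needs (2, 0, 1, 1), free (4, 1, 3, 3)); after release of (1, 0, 1, 0) the pool is (5, 1, 4, 3)
  run alpha (needs (5, 1, 1, 1), free (5, 1, 4, 3)); after release of (1, 2, 0, 2) the pool is (6, 3, 4, 5)
  run hotel (needs (2, 2, 0, 1), free (6, 3, 4, 5)); after release of (3, 1, 0, 2) the pool is (9, 4, 4, 7)


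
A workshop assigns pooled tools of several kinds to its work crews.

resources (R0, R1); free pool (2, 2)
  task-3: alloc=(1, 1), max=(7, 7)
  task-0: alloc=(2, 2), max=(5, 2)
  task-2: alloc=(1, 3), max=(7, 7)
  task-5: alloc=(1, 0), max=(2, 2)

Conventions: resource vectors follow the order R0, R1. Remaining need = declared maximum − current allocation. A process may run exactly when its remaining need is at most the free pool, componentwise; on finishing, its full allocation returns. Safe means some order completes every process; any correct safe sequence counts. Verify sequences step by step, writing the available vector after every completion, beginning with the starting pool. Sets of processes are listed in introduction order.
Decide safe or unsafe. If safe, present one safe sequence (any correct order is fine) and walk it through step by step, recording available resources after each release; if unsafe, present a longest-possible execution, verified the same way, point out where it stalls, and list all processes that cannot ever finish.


UNSAFE.
Key observation: the wall is R0: completing task-5, task-0 brings the pool only to (5, 4), and all the rest need more.
The run task-5, task-0 cannot be extended any further. Walking it through:
  pool = (2, 2)
  task-5: need (1, 2) fits (2, 2); releases (1, 0), pool now (3, 2)
  task-0: need (3, 0) fits (3, 2); releases (2, 2), pool now (5, 4)
  blocked: task-3 wants (6, 6), pool (5, 4) — not enough R0 and R1
  blocked: task-2 wants (6, 4), pool (5, 4) — not enough R0
Never able to finish: task-3 and task-2.


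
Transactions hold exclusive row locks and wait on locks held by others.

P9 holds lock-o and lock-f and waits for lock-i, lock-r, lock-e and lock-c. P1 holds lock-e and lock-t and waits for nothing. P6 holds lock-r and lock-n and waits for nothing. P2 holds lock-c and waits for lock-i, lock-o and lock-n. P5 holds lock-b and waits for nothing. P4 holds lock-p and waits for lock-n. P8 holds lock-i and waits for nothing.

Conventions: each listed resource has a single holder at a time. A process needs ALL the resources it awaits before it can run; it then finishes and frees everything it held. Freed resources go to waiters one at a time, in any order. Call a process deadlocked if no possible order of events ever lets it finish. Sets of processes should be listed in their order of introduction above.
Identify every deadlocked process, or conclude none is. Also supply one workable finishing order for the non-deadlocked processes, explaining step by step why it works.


Deadlocked set: P9 and P2.
Key observation: the knot is the closed ring of waits P9 -> P2 -> P9; no other process is dragged down with it.
The rest can finish in the order P6, P4, P5, P1, P8.
Step-by-step check:
  P6 waits on nothing -> runs at once and releases lock-r and lock-n
  P4: everything it awaited (lock-n) is free; runs, freeing lock-p
  P5 waits on nothing -> runs at once and releases lock-b
  P1 waits on nothing -> runs at once and releases lock-e and lock-t
  P8 waits on nothing -> runs at once and releases lock-i


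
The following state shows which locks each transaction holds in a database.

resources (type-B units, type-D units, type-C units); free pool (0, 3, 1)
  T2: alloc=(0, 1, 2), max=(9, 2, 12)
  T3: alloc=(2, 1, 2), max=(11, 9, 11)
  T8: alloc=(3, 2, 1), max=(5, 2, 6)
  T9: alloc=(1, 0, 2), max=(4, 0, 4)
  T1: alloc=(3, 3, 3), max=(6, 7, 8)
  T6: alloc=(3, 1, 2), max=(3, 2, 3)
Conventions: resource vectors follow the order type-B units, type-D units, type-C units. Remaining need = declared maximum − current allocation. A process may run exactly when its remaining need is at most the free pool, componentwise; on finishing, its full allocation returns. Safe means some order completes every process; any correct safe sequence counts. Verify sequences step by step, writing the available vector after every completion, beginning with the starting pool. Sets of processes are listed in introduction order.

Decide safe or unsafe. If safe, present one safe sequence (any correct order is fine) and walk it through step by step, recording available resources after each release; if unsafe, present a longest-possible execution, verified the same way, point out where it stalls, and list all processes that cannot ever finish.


SAFE, for example via the order T6, T9, T1, T8, T3, T2.
Key observation: T6 is the earliest step where a requested resource binds exactly: need (0, 1, 1), pool (0, 3, 1) at its turn.
Walking it through:
  pool = (0, 3, 1)
  T6: need (0, 1, 1) fits (0, 3, 1); releases (3, 1, 2), pool now (3, 4, 3)
  T9: need (3, 0, 2) fits (3, 4, 3); releases (1, 0, 2), pool now (4, 4, 5)
  T1: need (3, 4, 5) fits (4, 4, 5); releases (3, 3, 3), pool now (7, 7, 8)
  T8: need (2, 0, 5) fits (7, 7, 8); releases (3, 2, 1), pool now (10, 9, 9)
  T3: need (9, 8, 9) fits (10, 9, 9); releases (2, 1, 2), pool now (12, 10, 11)
  T2: need (9, 1, 10) fits (12, 10, 11); releases (0, 1, 2), pool now (12, 11, 13)


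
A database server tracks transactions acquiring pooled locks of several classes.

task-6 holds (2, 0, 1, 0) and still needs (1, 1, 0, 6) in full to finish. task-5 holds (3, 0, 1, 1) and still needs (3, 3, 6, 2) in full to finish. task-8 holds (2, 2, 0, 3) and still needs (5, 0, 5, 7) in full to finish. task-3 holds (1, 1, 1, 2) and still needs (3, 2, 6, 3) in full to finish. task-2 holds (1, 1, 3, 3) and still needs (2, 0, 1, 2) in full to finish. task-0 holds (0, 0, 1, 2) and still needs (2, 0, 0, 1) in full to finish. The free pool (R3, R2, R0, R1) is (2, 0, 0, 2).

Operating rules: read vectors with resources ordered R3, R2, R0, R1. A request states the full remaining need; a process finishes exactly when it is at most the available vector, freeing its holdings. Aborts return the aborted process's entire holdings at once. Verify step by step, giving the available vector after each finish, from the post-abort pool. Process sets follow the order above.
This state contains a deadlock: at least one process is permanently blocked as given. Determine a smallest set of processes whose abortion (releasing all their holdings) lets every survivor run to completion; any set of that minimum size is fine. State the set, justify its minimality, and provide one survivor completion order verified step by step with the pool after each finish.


Abort task-3.
Key observation: aborting task-3 returns (1, 1, 1, 2), and task-5 — hopeless before — runs at step 5 with the returned capacity in the pool.
Why nothing smaller works: aborting no one leaves the state deadlocked as given.
The survivors complete as task-2, task-6, task-0, task-8, task-5. Verifying each step (starting from the post-abort pool):
  pool = (3, 1, 1, 4)
  run task-2 (needs (2, 0, 1, 2), free (3, 1, 1, 4)); after release of (1, 1, 3, 3) the pool is (4, 2, 4, 7)
  run task-6 (needs (1, 1, 0, 6), free (4, 2, 4, 7)); after release of (2, 0, 1, 0) the pool is (6, 2, 5, 7)
  run task-0 (needs (2, 0, 0, 1), free (6, 2, 5, 7)); after release of (0, 0, 1, 2) the pool is (6, 2, 6, 9)
  run task-8 (needs (5, 0, 5, 7), free (6, 2, 6, 9)); after release of (2, 2, 0, 3) the pool is (8, 4, 6, 12)
  run task-5 (needs (3, 3, 6, 2), free (8, 4, 6, 12)); after release of (3, 0, 1, 1) the pool is (11, 4, 7, 13)


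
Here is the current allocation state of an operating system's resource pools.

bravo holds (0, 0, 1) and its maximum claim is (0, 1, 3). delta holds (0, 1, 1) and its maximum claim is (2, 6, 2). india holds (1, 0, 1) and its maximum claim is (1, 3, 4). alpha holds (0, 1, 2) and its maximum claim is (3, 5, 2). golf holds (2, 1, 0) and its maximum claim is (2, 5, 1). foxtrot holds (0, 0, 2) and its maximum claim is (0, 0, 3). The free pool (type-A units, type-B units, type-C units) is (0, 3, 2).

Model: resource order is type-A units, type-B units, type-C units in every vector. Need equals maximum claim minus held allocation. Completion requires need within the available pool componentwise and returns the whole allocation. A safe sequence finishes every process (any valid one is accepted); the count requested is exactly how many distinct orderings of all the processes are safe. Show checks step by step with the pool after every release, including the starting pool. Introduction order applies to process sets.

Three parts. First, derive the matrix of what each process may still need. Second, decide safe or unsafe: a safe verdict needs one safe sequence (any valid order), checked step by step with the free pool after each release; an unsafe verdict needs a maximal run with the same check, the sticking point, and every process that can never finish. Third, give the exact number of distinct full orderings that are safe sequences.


(1) Need matrix, components ordered type-A units, type-B units, type-C units:
  bravo: (0, 1, 2)
  delta: (2, 5, 1)
  india: (0, 3, 3)
  alpha: (3, 4, 0)
  golf: (0, 4, 1)
  foxtrot: (0, 0, 1)
(2) UNSAFE — no complete ordering exists.
Key observation: foxtrot, bravo, india can finish, but then (1, 3, 6) is all there is, and the blocked group's type-B units demands exceed it.
The run foxtrot, bravo, india cannot be extended any further. Walking it through:
  pool = (0, 3, 2)
  foxtrot needs (0, 0, 1) <= (0, 3, 2) -> finishes; pool += (0, 0, 2) = (0, 3, 4)
  bravo needs (0, 1, 2) <= (0, 3, 4) -> finishes; pool += (0, 0, 1) = (0, 3, 5)
  india needs (0, 3, 3) <= (0, 3, 5) -> finishes; pool += (1, 0, 1) = (1, 3, 6)
  delta still needs (2, 5, 1) but only (1, 3, 6) is free — short on type-A units and type-B units
  alpha still needs (3, 4, 0) but only (1, 3, 6) is free — short on type-A units and type-B units
  golf still needs (0, 4, 1) but only (1, 3, 6) is free — short on type-B units
Permanently blocked: delta, alpha and golf.
(3) Precisely 0 of the possible complete orderings are safe sequences.


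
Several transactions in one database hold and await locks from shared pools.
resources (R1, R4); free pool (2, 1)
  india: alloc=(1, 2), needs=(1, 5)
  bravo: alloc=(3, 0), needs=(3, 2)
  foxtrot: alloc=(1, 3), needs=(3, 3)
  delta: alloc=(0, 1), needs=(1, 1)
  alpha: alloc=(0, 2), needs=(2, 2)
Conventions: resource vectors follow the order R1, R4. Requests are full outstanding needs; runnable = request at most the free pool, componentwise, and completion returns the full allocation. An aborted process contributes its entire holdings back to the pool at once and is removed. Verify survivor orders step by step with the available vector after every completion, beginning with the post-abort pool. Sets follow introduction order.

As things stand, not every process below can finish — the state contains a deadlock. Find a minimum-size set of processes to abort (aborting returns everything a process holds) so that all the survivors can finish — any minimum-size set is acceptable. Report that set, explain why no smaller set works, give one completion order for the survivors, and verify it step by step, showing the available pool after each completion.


Abort foxtrot.
Key observation: before aborting foxtrot, bravo was permanently blocked — no order could ever run it; afterwards it completes at step 1.
Minimality: the empty abort set fails — the state is deadlocked as it stands.
The survivors complete as bravo, delta, india, alpha. Walking it through (starting from the post-abort pool):
  pool = (3, 4)
  bravo: need (3, 2) fits (3, 4); releases (3, 0), pool now (6, 4)
  delta: need (1, 1) fits (6, 4); releases (0, 1), pool now (6, 5)
  india: need (1, 5) fits (6, 5); releases (1, 2), pool now (7, 7)
  alpha: need (2, 2) fits (7, 7); releases (0, 2), pool now (7, 9)


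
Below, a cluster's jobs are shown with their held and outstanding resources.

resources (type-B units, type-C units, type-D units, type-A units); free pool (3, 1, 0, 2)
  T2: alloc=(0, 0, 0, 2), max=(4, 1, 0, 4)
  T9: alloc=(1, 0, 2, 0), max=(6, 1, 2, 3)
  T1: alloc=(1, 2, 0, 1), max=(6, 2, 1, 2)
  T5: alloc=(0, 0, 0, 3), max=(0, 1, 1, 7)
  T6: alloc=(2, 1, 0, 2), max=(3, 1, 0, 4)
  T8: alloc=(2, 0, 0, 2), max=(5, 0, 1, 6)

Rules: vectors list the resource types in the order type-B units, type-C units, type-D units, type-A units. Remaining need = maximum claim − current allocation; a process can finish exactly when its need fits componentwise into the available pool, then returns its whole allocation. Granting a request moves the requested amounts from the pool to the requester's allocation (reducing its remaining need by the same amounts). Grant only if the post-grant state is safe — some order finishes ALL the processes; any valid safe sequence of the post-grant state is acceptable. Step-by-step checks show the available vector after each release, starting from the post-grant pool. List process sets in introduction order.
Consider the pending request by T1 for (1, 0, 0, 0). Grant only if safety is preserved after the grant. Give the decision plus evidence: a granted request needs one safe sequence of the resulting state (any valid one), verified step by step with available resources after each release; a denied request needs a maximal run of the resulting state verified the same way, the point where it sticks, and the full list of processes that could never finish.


DENY. Granting would leave the state unsafe.
Key observation: after T6, T2 the pool peaks at (4, 2, 0, 6), and each blocked process is short somewhere: T9 on type-B units; T1 on type-D units; T5 on type-D units; T8 on type-D units.
After a pretend grant, a maximal execution: T6, T2 — then nothing else fits. Verifying each step:
  pool = (2, 1, 0, 2)
  T6: need (1, 0, 0, 2) fits (2, 1, 0, 2); releases (2, 1, 0, 2), pool now (4, 2, 0, 4)
  T2: need (4, 1, 0, 2) fits (4, 2, 0, 4); releases (0, 0, 0, 2), pool now (4, 2, 0, 6)
  T9 still needs (5, 1, 0, 3) but only (4, 2, 0, 6) is free — short on type-B units
  T1 still needs (4, 0, 1, 1) but only (4, 2, 0, 6) is free — short on type-D units
  T5 still needs (0, 1, 1, 4) but only (4, 2, 0, 6) is free — short on type-D units
  T8 still needs (3, 0, 1, 4) but only (4, 2, 0, 6) is free — short on type-D units
Had the request been granted, T9, T1, T5 and T8 could never finish.


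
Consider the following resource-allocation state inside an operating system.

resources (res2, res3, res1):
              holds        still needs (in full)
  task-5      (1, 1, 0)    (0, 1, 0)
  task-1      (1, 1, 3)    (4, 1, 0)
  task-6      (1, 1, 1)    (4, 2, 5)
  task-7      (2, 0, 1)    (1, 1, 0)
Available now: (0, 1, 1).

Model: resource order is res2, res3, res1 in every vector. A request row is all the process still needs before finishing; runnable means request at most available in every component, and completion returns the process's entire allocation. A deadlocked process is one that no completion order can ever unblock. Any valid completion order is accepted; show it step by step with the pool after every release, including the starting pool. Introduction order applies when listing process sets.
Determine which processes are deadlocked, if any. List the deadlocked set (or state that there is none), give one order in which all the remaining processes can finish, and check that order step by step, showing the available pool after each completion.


The deadlocked set is task-1 and task-6.
Key observation: after task-5, task-7 complete, (3, 2, 2) is the best the pool ever gets, yet each leftover process wants more res2.
The rest can finish in the order task-5, task-7. Walking it through:
  pool = (0, 1, 1)
  task-5: need (0, 1, 0) fits (0, 1, 1); releases (1, 1, 0), pool now (1, 2, 1)
  task-7: need (1, 1, 0) fits (1, 2, 1); releases (2, 0, 1), pool now (3, 2, 2)
The blocked processes can never fit:
  blocked: task-1 wants (4, 1, 0), pool (3, 2, 2) — not enough res2
  blocked: task-6 wants (4, 2, 5), pool (3, 2, 2) — not enough res2 and res1


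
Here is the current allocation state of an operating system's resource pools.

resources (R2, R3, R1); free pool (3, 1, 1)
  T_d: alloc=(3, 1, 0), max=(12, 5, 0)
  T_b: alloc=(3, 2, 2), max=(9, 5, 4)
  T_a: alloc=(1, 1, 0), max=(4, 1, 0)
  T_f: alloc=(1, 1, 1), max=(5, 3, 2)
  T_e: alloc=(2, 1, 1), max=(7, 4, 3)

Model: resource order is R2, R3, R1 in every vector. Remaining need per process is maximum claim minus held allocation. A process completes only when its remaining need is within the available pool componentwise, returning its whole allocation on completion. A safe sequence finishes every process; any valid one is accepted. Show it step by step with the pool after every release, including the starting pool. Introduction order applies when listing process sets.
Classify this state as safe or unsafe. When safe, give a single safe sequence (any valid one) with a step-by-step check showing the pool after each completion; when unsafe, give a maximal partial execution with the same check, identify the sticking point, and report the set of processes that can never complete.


The state is SAFE; one workable sequence: T_a, T_f, T_e, T_b, T_d.
Key observation: reading the order forward, T_a is the first process whose need (3, 0, 0) meets the free pool (3, 1, 1) exactly on a resource it requests.
Step-by-step check:
  pool = (3, 1, 1)
  T_a needs (3, 0, 0) <= (3, 1, 1) -> finishes; pool += (1, 1, 0) = (4, 2, 1)
  T_f needs (4, 2, 1) <= (4, 2, 1) -> finishes; pool += (1, 1, 1) = (5, 3, 2)
  T_e needs (5, 3, 2) <= (5, 3, 2) -> finishes; pool += (2, 1, 1) = (7, 4, 3)
  T_b needs (6, 3, 2) <= (7, 4, 3) -> finishes; pool += (3, 2, 2) = (10, 6, 5)
  T_d needs (9, 4, 0) <= (10, 6, 5) -> finishes; pool += (3, 1, 0) = (13, 7, 5)
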